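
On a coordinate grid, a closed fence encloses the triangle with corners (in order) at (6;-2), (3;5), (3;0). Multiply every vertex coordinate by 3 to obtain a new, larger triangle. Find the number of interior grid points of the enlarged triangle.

58

By the shoelace formula, twice the signed area is |[6·5 − 3·(-2)] + [3·0 − 3·5] + [3·(-2) − 6·0]| = 15, so the area is 7.5.
Summing gcd(|Δx|,|Δy|) over the edges gives the boundary count: gcd(3,7) + gcd(0,5) + gcd(3,2) = 1+5+1 = 7.
Scaling by 3 multiplies the area by 3² = 9 (so the new area is 67.5) and multiplies the boundary lattice-point count by 3, giving 21.
By Pick's theorem, the interior count of the dilated polygon is 67.5 − 21/2 + 1 = 58.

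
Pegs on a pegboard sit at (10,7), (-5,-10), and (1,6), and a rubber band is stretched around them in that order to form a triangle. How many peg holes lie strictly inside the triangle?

The shoelace formula gives twice the area as |(10·(-10) − (-5)·7) + ((-5)·6 − 1·(-10)) + (1·7 − 10·6)| = 138, so the area is 69.
Along each edge there are gcd(|Δx|,|Δy|)+1 lattice points, so counting each shared vertex once the boundary has gcd(15,17) + gcd(6,16) + gcd(9,1) = 1+2+1 = 4.
By Pick's theorem A = I + B/2 − 1, so I = 69 − 4/2 + 1 = 68.

68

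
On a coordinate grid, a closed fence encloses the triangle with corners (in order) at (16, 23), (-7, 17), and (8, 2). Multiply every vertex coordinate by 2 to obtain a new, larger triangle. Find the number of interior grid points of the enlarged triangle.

Using the shoelace formula, 2A = |(16·17 − (-7)·23) + ((-7)·2 − 8·17) + (8·23 − 16·2)| = 435, so the area is 435/2.
Along each edge there are gcd(|Δx|,|Δy|)+1 lattice points, so counting each shared vertex once the boundary has gcd(23,6) + gcd(15,15) + gcd(8,21) = 1+15+1 = 17.
Scaling by 2 multiplies the area by 2² = 4 (so the new area is 870) and multiplies the boundary lattice-point count by 2, giving 34.
By Pick's theorem, the interior count of the dilated polygon is 870 − 34/2 + 1 = 854.

854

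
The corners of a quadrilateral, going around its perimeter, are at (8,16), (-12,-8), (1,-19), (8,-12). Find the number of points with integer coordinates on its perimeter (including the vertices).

Along each edge there are gcd(|Δx|,|Δy|)+1 lattice points, so counting each shared vertex once the boundary has gcd(20,24) + gcd(13,11) + gcd(7,7) + gcd(0,28) = 4+1+7+28 = 40.

40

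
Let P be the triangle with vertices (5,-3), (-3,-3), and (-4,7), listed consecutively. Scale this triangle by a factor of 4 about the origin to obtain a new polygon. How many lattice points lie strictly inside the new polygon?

Using the shoelace formula, 2A = |(5·(-3) − (-3)·(-3)) + ((-3)·7 − (-4)·(-3)) + ((-4)·(-3) − 5·7)| = 80, so the area is 40.
Along each edge there are gcd(|Δx|,|Δy|)+1 lattice points, so counting each shared vertex once the boundary has gcd(8,0) + gcd(1,10) + gcd(9,10) = 8+1+1 = 10.
Scaling by 4 multiplies the area by 4² = 16 (so the new area is 640) and multiplies the boundary lattice-point count by 4, giving 40.
By Pick's theorem, the interior count of the dilated polygon is 640 − 40/2 + 1 = 621.

621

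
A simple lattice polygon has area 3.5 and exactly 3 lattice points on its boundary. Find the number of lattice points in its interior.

3

From Pick's theorem, I = A − B/2 + 1 = 3.5 − 3/2 + 1 = 3.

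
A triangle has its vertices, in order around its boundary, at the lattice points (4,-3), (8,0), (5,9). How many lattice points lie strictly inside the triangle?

21

Using the shoelace formula, 2A = |(4·0 − 8·(-3)) + (8·9 − 5·0) + (5·(-3) − 4·9)| = 45, so the area is 22.5.
Summing gcd(|Δx|,|Δy|) over the edges gives the boundary count: gcd(4,3) + gcd(3,9) + gcd(1,12) = 1+3+1 = 5.
Pick's theorem gives I = A − B/2 + 1 = 22.5 − 5/2 + 1 = 21.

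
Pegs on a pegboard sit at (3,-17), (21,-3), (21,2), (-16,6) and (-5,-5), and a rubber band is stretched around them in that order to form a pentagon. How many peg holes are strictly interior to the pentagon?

400

The shoelace formula gives twice the area as |[3·(-3) − 21·(-17)] + [21·2 − 21·(-3)] + [21·6 − (-16)·2] + [(-16)·(-5) − (-5)·6] + [(-5)·(-17) − 3·(-5)]| = 821, so the area is 821/2.
The number of boundary lattice points is Σ gcd(|Δx|,|Δy|) = gcd(18,14) + gcd(0,5) + gcd(37,4) + gcd(11,11) + gcd(8,12) = 2+5+1+11+4 = 23.
By Pick's theorem A = I + B/2 − 1, so I = 821/2 − 23/2 + 1 = 400.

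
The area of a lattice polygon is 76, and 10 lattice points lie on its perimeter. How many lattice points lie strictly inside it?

72

Pick's theorem A = I + B/2 − 1 rearranges to I = A − B/2 + 1 = 76 − 10/2 + 1 = 72.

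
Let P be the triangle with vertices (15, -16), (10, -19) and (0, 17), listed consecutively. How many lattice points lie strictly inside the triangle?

By the shoelace formula, twice the signed area is |(15·(-19) − 10·(-16)) + (10·17 − 0·(-19)) + (0·(-16) − 15·17)| = 210, so the area is 105.
Summing gcd(|Δx|,|Δy|) over the edges gives the boundary count: gcd(5,3) + gcd(10,36) + gcd(15,33) = 1+2+3 = 6.
By Pick's theorem A = I + B/2 − 1, so I = 105 − 6/2 + 1 = 103.

103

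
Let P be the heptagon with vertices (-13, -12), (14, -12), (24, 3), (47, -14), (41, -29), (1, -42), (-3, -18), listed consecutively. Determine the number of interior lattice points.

1303

Using the shoelace formula, 2A = |[(-13)·(-12) − 14·(-12)] + [14·3 − 24·(-12)] + [24·(-14) − 47·3] + [47·(-29) − 41·(-14)] + [41·(-42) − 1·(-29)] + [1·(-18) − (-3)·(-42)] + [(-3)·(-12) − (-13)·(-18)]| = 2647, so the area is 1323.5.
The number of boundary lattice points is Σ gcd(|Δx|,|Δy|) = gcd(27,0) + gcd(10,15) + gcd(23,17) + gcd(6,15) + gcd(40,13) + gcd(4,24) + gcd(10,6) = 27+5+1+3+1+4+2 = 43.
Pick's theorem gives I = A − B/2 + 1 = 1323.5 − 43/2 + 1 = 1303.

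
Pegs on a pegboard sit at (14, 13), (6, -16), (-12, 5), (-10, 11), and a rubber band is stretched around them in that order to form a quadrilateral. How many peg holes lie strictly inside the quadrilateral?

Using the shoelace formula, 2A = |[14·(-16) − 6·13] + [6·5 − (-12)·(-16)] + [(-12)·11 − (-10)·5] + [(-10)·13 − 14·11]| = 830, so the area is 415.
Along each edge there are gcd(|Δx|,|Δy|)+1 lattice points, so counting each shared vertex once the boundary has gcd(8,29) + gcd(18,21) + gcd(2,6) + gcd(24,2) = 1+3+2+2 = 8.
Pick's theorem gives I = A − B/2 + 1 = 415 − 8/2 + 1 = 412.

412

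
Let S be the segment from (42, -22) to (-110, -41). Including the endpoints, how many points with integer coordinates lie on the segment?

20

The number of lattice points on a segment between lattice points is gcd(|Δx|,|Δy|) + 1 = gcd(152,19) + 1 = 19 + 1 = 20.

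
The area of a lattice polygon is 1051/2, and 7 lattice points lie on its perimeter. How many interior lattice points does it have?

523

Pick's theorem A = I + B/2 − 1 rearranges to I = A − B/2 + 1 = 1051/2 − 7/2 + 1 = 523.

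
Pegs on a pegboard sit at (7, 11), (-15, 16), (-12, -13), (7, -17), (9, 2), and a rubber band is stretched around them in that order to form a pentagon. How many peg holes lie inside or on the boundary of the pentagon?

Using the shoelace formula, 2A = |[7·16 − (-15)·11] + [(-15)·(-13) − (-12)·16] + [(-12)·(-17) − 7·(-13)] + [7·2 − 9·(-17)] + [9·11 − 7·2]| = 1211, so the area is 605.5.
Summing gcd(|Δx|,|Δy|) over the edges gives the boundary count: gcd(22,5) + gcd(3,29) + gcd(19,4) + gcd(2,19) + gcd(2,9) = 1+1+1+1+1 = 5.
Pick's theorem gives I = A − B/2 + 1 = 605.5 − 5/2 + 1 = 604, so the closed region contains I + B = 604 + 5 = 609 lattice points.

609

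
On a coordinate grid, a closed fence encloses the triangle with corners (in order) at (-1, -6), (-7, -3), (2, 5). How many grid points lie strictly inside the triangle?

36

The shoelace formula gives twice the area as |[(-1)·(-3) − (-7)·(-6)] + [(-7)·5 − 2·(-3)] + [2·(-6) − (-1)·5]| = 75, so the area is 37.5.
Along each edge there are gcd(|Δx|,|Δy|)+1 lattice points, so counting each shared vertex once the boundary has gcd(6,3) + gcd(9,8) + gcd(3,11) = 3+1+1 = 5.
By Pick's theorem A = I + B/2 − 1, so I = 37.5 − 5/2 + 1 = 36.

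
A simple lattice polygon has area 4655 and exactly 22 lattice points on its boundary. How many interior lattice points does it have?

From Pick's theorem, I = A − B/2 + 1 = 4655 − 22/2 + 1 = 4645.

4645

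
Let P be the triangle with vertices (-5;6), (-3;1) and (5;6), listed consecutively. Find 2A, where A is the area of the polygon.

50

The shoelace formula gives twice the area as |((-5)·1 − (-3)·6) + ((-3)·6 − 5·1) + (5·6 − (-5)·6)| = 50, so the area is 25.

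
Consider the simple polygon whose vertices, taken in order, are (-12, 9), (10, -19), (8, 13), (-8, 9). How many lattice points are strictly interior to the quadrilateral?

311

The shoelace formula gives twice the area as |((-12)·(-19) − 10·9) + (10·13 − 8·(-19)) + (8·9 − (-8)·13) + ((-8)·9 − (-12)·9)| = 632, so the area is 316.
Along each edge there are gcd(|Δx|,|Δy|)+1 lattice points, so counting each shared vertex once the boundary has gcd(22,28) + gcd(2,32) + gcd(16,4) + gcd(4,0) = 2+2+4+4 = 12.
By Pick's theorem A = I + B/2 − 1, so I = 316 − 12/2 + 1 = 311.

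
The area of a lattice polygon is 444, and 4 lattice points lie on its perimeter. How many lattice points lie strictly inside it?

Pick's theorem A = I + B/2 − 1 rearranges to I = A − B/2 + 1 = 444 − 4/2 + 1 = 443.

443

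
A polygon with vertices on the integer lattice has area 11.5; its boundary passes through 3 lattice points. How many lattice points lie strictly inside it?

11

Pick's theorem A = I + B/2 − 1 rearranges to I = A − B/2 + 1 = 11.5 − 3/2 + 1 = 11.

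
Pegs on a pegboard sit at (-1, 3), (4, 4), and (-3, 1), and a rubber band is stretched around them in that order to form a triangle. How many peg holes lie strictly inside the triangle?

The shoelace formula gives twice the area as |[(-1)·4 − 4·3] + [4·1 − (-3)·4] + [(-3)·3 − (-1)·1]| = 8, so the area is 4.
The number of boundary lattice points is Σ gcd(|Δx|,|Δy|) = gcd(5,1) + gcd(7,3) + gcd(2,2) = 1+1+2 = 4.
By Pick's theorem A = I + B/2 − 1, so I = 4 − 4/2 + 1 = 3.

3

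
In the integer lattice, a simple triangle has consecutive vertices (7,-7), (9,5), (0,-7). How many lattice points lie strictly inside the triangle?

37

Using the shoelace formula, 2A = |(7·5 − 9·(-7)) + (9·(-7) − 0·5) + (0·(-7) − 7·(-7))| = 84, so the area is 42.
Summing gcd(|Δx|,|Δy|) over the edges gives the boundary count: gcd(2,12) + gcd(9,12) + gcd(7,0) = 2+3+7 = 12.
By Pick's theorem A = I + B/2 − 1, so I = 42 − 12/2 + 1 = 37.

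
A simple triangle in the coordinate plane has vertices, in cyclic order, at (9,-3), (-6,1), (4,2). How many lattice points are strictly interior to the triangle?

25

Using the shoelace formula, 2A = |(9·1 − (-6)·(-3)) + ((-6)·2 − 4·1) + (4·(-3) − 9·2)| = 55, so the area is 27.5.
Along each edge there are gcd(|Δx|,|Δy|)+1 lattice points, so counting each shared vertex once the boundary has gcd(15,4) + gcd(10,1) + gcd(5,5) = 1+1+5 = 7.
By Pick's theorem A = I + B/2 − 1, so I = 27.5 − 7/2 + 1 = 25.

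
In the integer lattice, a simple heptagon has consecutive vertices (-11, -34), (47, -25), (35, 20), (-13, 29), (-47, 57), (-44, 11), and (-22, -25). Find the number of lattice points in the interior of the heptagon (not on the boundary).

4690

Using the shoelace formula, 2A = |[(-11)·(-25) − 47·(-34)] + [47·20 − 35·(-25)] + [35·29 − (-13)·20] + [(-13)·57 − (-47)·29] + [(-47)·11 − (-44)·57] + [(-44)·(-25) − (-22)·11] + [(-22)·(-34) − (-11)·(-25)]| = 9391, so the area is 4695.5.
Summing gcd(|Δx|,|Δy|) over the edges gives the boundary count: gcd(58,9) + gcd(12,45) + gcd(48,9) + gcd(34,28) + gcd(3,46) + gcd(22,36) + gcd(11,9) = 1+3+3+2+1+2+1 = 13.
By Pick's theorem A = I + B/2 − 1, so I = 4695.5 − 13/2 + 1 = 4690.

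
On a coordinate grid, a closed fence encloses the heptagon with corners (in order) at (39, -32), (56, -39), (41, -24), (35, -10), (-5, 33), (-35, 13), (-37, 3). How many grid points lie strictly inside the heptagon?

2282

Using the shoelace formula, 2A = |[39·(-39) − 56·(-32)] + [56·(-24) − 41·(-39)] + [41·(-10) − 35·(-24)] + [35·33 − (-5)·(-10)] + [(-5)·13 − (-35)·33] + [(-35)·3 − (-37)·13] + [(-37)·(-32) − 39·3]| = 4594, so the area is 2297.
Along each edge there are gcd(|Δx|,|Δy|)+1 lattice points, so counting each shared vertex once the boundary has gcd(17,7) + gcd(15,15) + gcd(6,14) + gcd(40,43) + gcd(30,20) + gcd(2,10) + gcd(76,35) = 1+15+2+1+10+2+1 = 32.
By Pick's theorem A = I + B/2 − 1, so I = 2297 − 32/2 + 1 = 2282.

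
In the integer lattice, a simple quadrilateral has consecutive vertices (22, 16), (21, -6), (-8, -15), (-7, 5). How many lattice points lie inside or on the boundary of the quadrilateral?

By the shoelace formula, twice the signed area is |(22·(-6) − 21·16) + (21·(-15) − (-8)·(-6)) + ((-8)·5 − (-7)·(-15)) + ((-7)·16 − 22·5)| = 1198, so the area is 599.
The number of boundary lattice points is Σ gcd(|Δx|,|Δy|) = gcd(1,22) + gcd(29,9) + gcd(1,20) + gcd(29,11) = 1+1+1+1 = 4.
Pick's theorem gives I = A − B/2 + 1 = 599 − 4/2 + 1 = 598, so the closed region contains I + B = 598 + 4 = 602 lattice points.

602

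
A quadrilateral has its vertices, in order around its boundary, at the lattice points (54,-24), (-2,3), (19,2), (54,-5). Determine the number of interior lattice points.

By the shoelace formula, twice the signed area is |(54·3 − (-2)·(-24)) + ((-2)·2 − 19·3) + (19·(-5) − 54·2) + (54·(-24) − 54·(-5))| = 1176, so the area is 588.
Summing gcd(|Δx|,|Δy|) over the edges gives the boundary count: gcd(56,27) + gcd(21,1) + gcd(35,7) + gcd(0,19) = 1+1+7+19 = 28.
By Pick's theorem A = I + B/2 − 1, so I = 588 − 28/2 + 1 = 575.

575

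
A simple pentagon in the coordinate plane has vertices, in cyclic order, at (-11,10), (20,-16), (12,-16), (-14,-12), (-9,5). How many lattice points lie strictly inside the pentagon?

Using the shoelace formula, 2A = |((-11)·(-16) − 20·10) + (20·(-16) − 12·(-16)) + (12·(-12) − (-14)·(-16)) + ((-14)·5 − (-9)·(-12)) + ((-9)·10 − (-11)·5)| = 733, so the area is 366.5.
The number of boundary lattice points is Σ gcd(|Δx|,|Δy|) = gcd(31,26) + gcd(8,0) + gcd(26,4) + gcd(5,17) + gcd(2,5) = 1+8+2+1+1 = 13.
Pick's theorem gives I = A − B/2 + 1 = 366.5 − 13/2 + 1 = 361.

361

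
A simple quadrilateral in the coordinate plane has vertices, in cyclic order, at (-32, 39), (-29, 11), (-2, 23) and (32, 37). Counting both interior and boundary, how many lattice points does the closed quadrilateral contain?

883

Using the shoelace formula, 2A = |((-32)·11 − (-29)·39) + ((-29)·23 − (-2)·11) + ((-2)·37 − 32·23) + (32·39 − (-32)·37)| = 1756, so the area is 878.
Summing gcd(|Δx|,|Δy|) over the edges gives the boundary count: gcd(3,28) + gcd(27,12) + gcd(34,14) + gcd(64,2) = 1+3+2+2 = 8.
Pick's theorem gives I = A − B/2 + 1 = 878 − 8/2 + 1 = 875, so the closed region contains I + B = 875 + 8 = 883 lattice points.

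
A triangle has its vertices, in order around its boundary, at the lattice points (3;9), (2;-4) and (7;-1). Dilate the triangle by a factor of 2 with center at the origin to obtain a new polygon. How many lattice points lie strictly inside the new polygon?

Using the shoelace formula, 2A = |(3·(-4) − 2·9) + (2·(-1) − 7·(-4)) + (7·9 − 3·(-1))| = 62, so the area is 31.
Summing gcd(|Δx|,|Δy|) over the edges gives the boundary count: gcd(1,13) + gcd(5,3) + gcd(4,10) = 1+1+2 = 4.
Scaling by 2 multiplies the area by 2² = 4 (so the new area is 124) and multiplies the boundary lattice-point count by 2, giving 8.
By Pick's theorem, the interior count of the dilated polygon is 124 − 8/2 + 1 = 121.

121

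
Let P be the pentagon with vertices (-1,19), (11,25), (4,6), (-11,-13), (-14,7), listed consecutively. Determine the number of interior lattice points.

382

Using the shoelace formula, 2A = |((-1)·25 − 11·19) + (11·6 − 4·25) + (4·(-13) − (-11)·6) + ((-11)·7 − (-14)·(-13)) + ((-14)·19 − (-1)·7)| = 772, so the area is 386.
The number of boundary lattice points is Σ gcd(|Δx|,|Δy|) = gcd(12,6) + gcd(7,19) + gcd(15,19) + gcd(3,20) + gcd(13,12) = 6+1+1+1+1 = 10.
By Pick's theorem A = I + B/2 − 1, so I = 386 − 10/2 + 1 = 382.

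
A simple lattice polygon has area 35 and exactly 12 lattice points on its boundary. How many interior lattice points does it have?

30

Pick's theorem A = I + B/2 − 1 rearranges to I = A − B/2 + 1 = 35 − 12/2 + 1 = 30.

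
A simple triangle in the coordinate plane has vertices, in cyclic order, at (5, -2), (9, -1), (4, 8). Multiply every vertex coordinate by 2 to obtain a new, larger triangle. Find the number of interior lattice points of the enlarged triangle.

Using the shoelace formula, 2A = |[5·(-1) − 9·(-2)] + [9·8 − 4·(-1)] + [4·(-2) − 5·8]| = 41, so the area is 41/2.
Summing gcd(|Δx|,|Δy|) over the edges gives the boundary count: gcd(4,1) + gcd(5,9) + gcd(1,10) = 1+1+1 = 3.
Scaling by 2 multiplies the area by 2² = 4 (so the new area is 82) and multiplies the boundary lattice-point count by 2, giving 6.
By Pick's theorem, the interior count of the dilated polygon is 82 − 6/2 + 1 = 80.

80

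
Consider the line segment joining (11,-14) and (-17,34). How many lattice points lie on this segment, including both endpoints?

5

The number of lattice points on a segment between lattice points is gcd(|Δx|,|Δy|) + 1 = gcd(28,48) + 1 = 4 + 1 = 5.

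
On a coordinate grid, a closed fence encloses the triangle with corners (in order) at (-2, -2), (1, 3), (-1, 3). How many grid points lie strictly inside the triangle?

4

By the shoelace formula, twice the signed area is |((-2)·3 − 1·(-2)) + (1·3 − (-1)·3) + ((-1)·(-2) − (-2)·3)| = 10, so the area is 5.
Along each edge there are gcd(|Δx|,|Δy|)+1 lattice points, so counting each shared vertex once the boundary has gcd(3,5) + gcd(2,0) + gcd(1,5) = 1+2+1 = 4.
By Pick's theorem A = I + B/2 − 1, so I = 5 − 4/2 + 1 = 4.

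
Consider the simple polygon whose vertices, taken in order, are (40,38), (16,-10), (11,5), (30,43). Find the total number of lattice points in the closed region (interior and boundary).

565

Using the shoelace formula, 2A = |(40·(-10) − 16·38) + (16·5 − 11·(-10)) + (11·43 − 30·5) + (30·38 − 40·43)| = 1075, so the area is 1075/2.
Along each edge there are gcd(|Δx|,|Δy|)+1 lattice points, so counting each shared vertex once the boundary has gcd(24,48) + gcd(5,15) + gcd(19,38) + gcd(10,5) = 24+5+19+5 = 53.
Pick's theorem gives I = A − B/2 + 1 = 1075/2 − 53/2 + 1 = 512, so the closed region contains I + B = 512 + 53 = 565 lattice points.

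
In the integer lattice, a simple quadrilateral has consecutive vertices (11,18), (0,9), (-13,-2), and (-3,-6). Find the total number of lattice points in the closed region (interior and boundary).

154

By the shoelace formula, twice the signed area is |[11·9 − 0·18] + [0·(-2) − (-13)·9] + [(-13)·(-6) − (-3)·(-2)] + [(-3)·18 − 11·(-6)]| = 300, so the area is 150.
The number of boundary lattice points is Σ gcd(|Δx|,|Δy|) = gcd(11,9) + gcd(13,11) + gcd(10,4) + gcd(14,24) = 1+1+2+2 = 6.
Pick's theorem gives I = A − B/2 + 1 = 150 − 6/2 + 1 = 148, so the closed region contains I + B = 148 + 6 = 154 lattice points.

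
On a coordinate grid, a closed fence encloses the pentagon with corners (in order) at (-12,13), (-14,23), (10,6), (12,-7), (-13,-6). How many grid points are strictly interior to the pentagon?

475

Using the shoelace formula, 2A = |[(-12)·23 − (-14)·13] + [(-14)·6 − 10·23] + [10·(-7) − 12·6] + [12·(-6) − (-13)·(-7)] + [(-13)·13 − (-12)·(-6)]| = 954, so the area is 477.
The number of boundary lattice points is Σ gcd(|Δx|,|Δy|) = gcd(2,10) + gcd(24,17) + gcd(2,13) + gcd(25,1) + gcd(1,19) = 2+1+1+1+1 = 6.
Pick's theorem gives I = A − B/2 + 1 = 477 − 6/2 + 1 = 475.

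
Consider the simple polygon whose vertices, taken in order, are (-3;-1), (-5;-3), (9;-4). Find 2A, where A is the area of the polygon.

30

Using the shoelace formula, 2A = |[(-3)·(-3) − (-5)·(-1)] + [(-5)·(-4) − 9·(-3)] + [9·(-1) − (-3)·(-4)]| = 30, so the area is 15.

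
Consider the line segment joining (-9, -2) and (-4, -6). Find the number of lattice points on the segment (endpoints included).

2

The number of lattice points on a segment between lattice points is gcd(|Δx|,|Δy|) + 1 = gcd(5,4) + 1 = 1 + 1 = 2.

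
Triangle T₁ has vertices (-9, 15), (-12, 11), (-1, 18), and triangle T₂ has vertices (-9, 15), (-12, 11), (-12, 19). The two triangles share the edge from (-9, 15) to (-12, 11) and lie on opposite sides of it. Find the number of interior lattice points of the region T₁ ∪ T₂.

19

The union is the simple quadrilateral with vertices (-9, 15), (-1, 18), (-12, 11), (-12, 19) in order.
By the shoelace formula, twice the signed area is |[(-9)·18 − (-1)·15] + [(-1)·11 − (-12)·18] + [(-12)·19 − (-12)·11] + [(-12)·15 − (-9)·19]| = 47, so the area is 23.5.
Summing gcd(|Δx|,|Δy|) over the edges gives the boundary count: gcd(8,3) + gcd(11,7) + gcd(0,8) + gcd(3,4) = 1+1+8+1 = 11.
By Pick's theorem I = A − B/2 + 1 = 23.5 − 11/2 + 1 = 19.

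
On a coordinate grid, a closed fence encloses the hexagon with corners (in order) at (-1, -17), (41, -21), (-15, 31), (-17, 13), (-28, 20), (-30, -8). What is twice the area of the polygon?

Using the shoelace formula, 2A = |((-1)·(-21) − 41·(-17)) + (41·31 − (-15)·(-21)) + ((-15)·13 − (-17)·31) + ((-17)·20 − (-28)·13) + ((-28)·(-8) − (-30)·20) + ((-30)·(-17) − (-1)·(-8))| = 3356, so the area is 1678.

3356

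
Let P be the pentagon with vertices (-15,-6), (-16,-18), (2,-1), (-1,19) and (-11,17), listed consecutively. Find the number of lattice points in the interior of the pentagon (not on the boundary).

386

Using the shoelace formula, 2A = |((-15)·(-18) − (-16)·(-6)) + ((-16)·(-1) − 2·(-18)) + (2·19 − (-1)·(-1)) + ((-1)·17 − (-11)·19) + ((-11)·(-6) − (-15)·17)| = 776, so the area is 388.
The number of boundary lattice points is Σ gcd(|Δx|,|Δy|) = gcd(1,12) + gcd(18,17) + gcd(3,20) + gcd(10,2) + gcd(4,23) = 1+1+1+2+1 = 6.
Pick's theorem gives I = A − B/2 + 1 = 388 − 6/2 + 1 = 386.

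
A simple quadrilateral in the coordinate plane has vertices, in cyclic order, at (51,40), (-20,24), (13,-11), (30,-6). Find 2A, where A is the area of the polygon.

3690

Using the shoelace formula, 2A = |(51·24 − (-20)·40) + ((-20)·(-11) − 13·24) + (13·(-6) − 30·(-11)) + (30·40 − 51·(-6))| = 3690, so the area is 1845.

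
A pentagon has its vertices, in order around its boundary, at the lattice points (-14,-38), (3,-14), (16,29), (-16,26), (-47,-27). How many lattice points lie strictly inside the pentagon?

The shoelace formula gives twice the area as |((-14)·(-14) − 3·(-38)) + (3·29 − 16·(-14)) + (16·26 − (-16)·29) + ((-16)·(-27) − (-47)·26) + ((-47)·(-38) − (-14)·(-27))| = 4563, so the area is 4563/2.
Summing gcd(|Δx|,|Δy|) over the edges gives the boundary count: gcd(17,24) + gcd(13,43) + gcd(32,3) + gcd(31,53) + gcd(33,11) = 1+1+1+1+11 = 15.
Pick's theorem gives I = A − B/2 + 1 = 4563/2 − 15/2 + 1 = 2275.

2275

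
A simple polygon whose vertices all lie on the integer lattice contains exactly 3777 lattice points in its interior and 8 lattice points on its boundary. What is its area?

3780

By Pick's theorem, A = I + B/2 − 1 = 3777 + 8/2 − 1 = 3780.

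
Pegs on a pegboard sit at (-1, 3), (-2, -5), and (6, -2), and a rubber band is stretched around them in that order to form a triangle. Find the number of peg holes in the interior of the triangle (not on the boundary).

By the shoelace formula, twice the signed area is |((-1)·(-5) − (-2)·3) + ((-2)·(-2) − 6·(-5)) + (6·3 − (-1)·(-2))| = 61, so the area is 30.5.
The number of boundary lattice points is Σ gcd(|Δx|,|Δy|) = gcd(1,8) + gcd(8,3) + gcd(7,5) = 1+1+1 = 3.
Pick's theorem gives I = A − B/2 + 1 = 30.5 − 3/2 + 1 = 30.

30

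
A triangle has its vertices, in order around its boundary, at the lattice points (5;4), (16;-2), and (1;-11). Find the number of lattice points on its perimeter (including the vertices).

5

The number of boundary lattice points is Σ gcd(|Δx|,|Δy|) = gcd(11,6) + gcd(15,9) + gcd(4,15) = 1+3+1 = 5.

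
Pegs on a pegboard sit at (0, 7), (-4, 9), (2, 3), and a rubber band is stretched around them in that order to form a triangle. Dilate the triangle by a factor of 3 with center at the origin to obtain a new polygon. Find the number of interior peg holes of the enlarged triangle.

By the shoelace formula, twice the signed area is |(0·9 − (-4)·7) + ((-4)·3 − 2·9) + (2·7 − 0·3)| = 12, so the area is 6.
The number of boundary lattice points is Σ gcd(|Δx|,|Δy|) = gcd(4,2) + gcd(6,6) + gcd(2,4) = 2+6+2 = 10.
Scaling by 3 multiplies the area by 3² = 9 (so the new area is 54) and multiplies the boundary lattice-point count by 3, giving 30.
By Pick's theorem, the interior count of the dilated polygon is 54 − 30/2 + 1 = 40.

40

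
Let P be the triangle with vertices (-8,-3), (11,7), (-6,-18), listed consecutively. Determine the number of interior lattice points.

152

Using the shoelace formula, 2A = |((-8)·7 − 11·(-3)) + (11·(-18) − (-6)·7) + ((-6)·(-3) − (-8)·(-18))| = 305, so the area is 305/2.
Along each edge there are gcd(|Δx|,|Δy|)+1 lattice points, so counting each shared vertex once the boundary has gcd(19,10) + gcd(17,25) + gcd(2,15) = 1+1+1 = 3.
By Pick's theorem A = I + B/2 − 1, so I = 305/2 − 3/2 + 1 = 152.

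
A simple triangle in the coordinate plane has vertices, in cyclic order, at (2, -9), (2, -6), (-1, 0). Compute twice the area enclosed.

Using the shoelace formula, 2A = |[2·(-6) − 2·(-9)] + [2·0 − (-1)·(-6)] + [(-1)·(-9) − 2·0]| = 9, so the area is 9/2.

9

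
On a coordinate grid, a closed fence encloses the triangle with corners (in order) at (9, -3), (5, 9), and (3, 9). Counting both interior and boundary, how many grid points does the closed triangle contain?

19

Using the shoelace formula, 2A = |(9·9 − 5·(-3)) + (5·9 − 3·9) + (3·(-3) − 9·9)| = 24, so the area is 12.
Summing gcd(|Δx|,|Δy|) over the edges gives the boundary count: gcd(4,12) + gcd(2,0) + gcd(6,12) = 4+2+6 = 12.
Pick's theorem gives I = A − B/2 + 1 = 12 − 12/2 + 1 = 7, so the closed region contains I + B = 7 + 12 = 19 lattice points.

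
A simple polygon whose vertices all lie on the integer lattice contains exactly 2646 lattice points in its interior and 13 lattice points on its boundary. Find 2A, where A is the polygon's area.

5303

Pick's theorem states A = I + B/2 − 1, so A = 2646 + 13/2 − 1 = 5303/2.
Hence 2A = 5303.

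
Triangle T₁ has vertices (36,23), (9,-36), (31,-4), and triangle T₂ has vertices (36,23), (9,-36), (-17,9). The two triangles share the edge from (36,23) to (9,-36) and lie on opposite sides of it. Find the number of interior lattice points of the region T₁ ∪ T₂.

The union is the simple quadrilateral with vertices (36,23), (31,-4), (9,-36), (-17,9) in order.
Using the shoelace formula, 2A = |[36·(-4) − 31·23] + [31·(-36) − 9·(-4)] + [9·9 − (-17)·(-36)] + [(-17)·23 − 36·9]| = 3183, so the area is 3183/2.
The number of boundary lattice points is Σ gcd(|Δx|,|Δy|) = gcd(5,27) + gcd(22,32) + gcd(26,45) + gcd(53,14) = 1+2+1+1 = 5.
By Pick's theorem I = A − B/2 + 1 = 3183/2 − 5/2 + 1 = 1590.

1590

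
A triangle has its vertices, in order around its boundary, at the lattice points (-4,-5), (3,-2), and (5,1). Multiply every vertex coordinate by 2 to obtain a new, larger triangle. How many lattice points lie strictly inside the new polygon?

26

The shoelace formula gives twice the area as |((-4)·(-2) − 3·(-5)) + (3·1 − 5·(-2)) + (5·(-5) − (-4)·1)| = 15, so the area is 7.5.
The number of boundary lattice points is Σ gcd(|Δx|,|Δy|) = gcd(7,3) + gcd(2,3) + gcd(9,6) = 1+1+3 = 5.
Scaling by 2 multiplies the area by 2² = 4 (so the new area is 30) and multiplies the boundary lattice-point count by 2, giving 10.
By Pick's theorem, the interior count of the dilated polygon is 30 − 10/2 + 1 = 26.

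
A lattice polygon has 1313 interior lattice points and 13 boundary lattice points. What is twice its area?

By Pick's theorem, A = I + B/2 − 1 = 1313 + 13/2 − 1 = 2637/2.
Hence 2A = 2637.

2637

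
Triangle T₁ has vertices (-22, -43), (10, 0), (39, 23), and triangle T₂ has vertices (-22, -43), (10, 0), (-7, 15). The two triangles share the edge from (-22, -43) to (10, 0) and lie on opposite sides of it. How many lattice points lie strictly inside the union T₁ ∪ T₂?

The union is the simple quadrilateral with vertices (-22, -43), (39, 23), (10, 0), (-7, 15) in order.
By the shoelace formula, twice the signed area is |[(-22)·23 − 39·(-43)] + [39·0 − 10·23] + [10·15 − (-7)·0] + [(-7)·(-43) − (-22)·15]| = 1722, so the area is 861.
Along each edge there are gcd(|Δx|,|Δy|)+1 lattice points, so counting each shared vertex once the boundary has gcd(61,66) + gcd(29,23) + gcd(17,15) + gcd(15,58) = 1+1+1+1 = 4.
By Pick's theorem I = A − B/2 + 1 = 861 − 4/2 + 1 = 860.

860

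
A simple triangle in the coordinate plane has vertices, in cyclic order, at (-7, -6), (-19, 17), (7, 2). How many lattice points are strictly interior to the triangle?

208

Using the shoelace formula, 2A = |[(-7)·17 − (-19)·(-6)] + [(-19)·2 − 7·17] + [7·(-6) − (-7)·2]| = 418, so the area is 209.
Summing gcd(|Δx|,|Δy|) over the edges gives the boundary count: gcd(12,23) + gcd(26,15) + gcd(14,8) = 1+1+2 = 4.
By Pick's theorem A = I + B/2 − 1, so I = 209 − 4/2 + 1 = 208.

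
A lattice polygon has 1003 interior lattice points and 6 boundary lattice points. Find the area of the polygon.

Pick's theorem states A = I + B/2 − 1, so A = 1003 + 6/2 − 1 = 1005.

1005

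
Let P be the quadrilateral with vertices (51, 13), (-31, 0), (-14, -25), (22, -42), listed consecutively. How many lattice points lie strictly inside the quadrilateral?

The shoelace formula gives twice the area as |(51·0 − (-31)·13) + ((-31)·(-25) − (-14)·0) + ((-14)·(-42) − 22·(-25)) + (22·13 − 51·(-42))| = 4744, so the area is 2372.
Along each edge there are gcd(|Δx|,|Δy|)+1 lattice points, so counting each shared vertex once the boundary has gcd(82,13) + gcd(17,25) + gcd(36,17) + gcd(29,55) = 1+1+1+1 = 4.
By Pick's theorem A = I + B/2 − 1, so I = 2372 − 4/2 + 1 = 2371.

2371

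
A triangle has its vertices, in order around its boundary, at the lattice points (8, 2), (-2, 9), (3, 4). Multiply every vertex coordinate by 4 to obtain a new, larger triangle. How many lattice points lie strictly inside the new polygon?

107

By the shoelace formula, twice the signed area is |(8·9 − (-2)·2) + ((-2)·4 − 3·9) + (3·2 − 8·4)| = 15, so the area is 7.5.
Along each edge there are gcd(|Δx|,|Δy|)+1 lattice points, so counting each shared vertex once the boundary has gcd(10,7) + gcd(5,5) + gcd(5,2) = 1+5+1 = 7.
Scaling by 4 multiplies the area by 4² = 16 (so the new area is 120) and multiplies the boundary lattice-point count by 4, giving 28.
By Pick's theorem, the interior count of the dilated polygon is 120 − 28/2 + 1 = 107.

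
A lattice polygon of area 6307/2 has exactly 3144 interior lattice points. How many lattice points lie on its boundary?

Pick's theorem gives A = I + B/2 − 1, so B = 2(A − I + 1) = 2(6307/2 − 3144 + 1) = 21.

21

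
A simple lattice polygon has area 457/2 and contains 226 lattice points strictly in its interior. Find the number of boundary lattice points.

Pick's theorem gives A = I + B/2 − 1, so B = 2(A − I + 1) = 2(457/2 − 226 + 1) = 7.

7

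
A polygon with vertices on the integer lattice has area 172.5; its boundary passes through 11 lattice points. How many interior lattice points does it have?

168

From Pick's theorem, I = A − B/2 + 1 = 172.5 − 11/2 + 1 = 168.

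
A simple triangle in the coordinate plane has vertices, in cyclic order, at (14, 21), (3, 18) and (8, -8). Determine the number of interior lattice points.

By the shoelace formula, twice the signed area is |[14·18 − 3·21] + [3·(-8) − 8·18] + [8·21 − 14·(-8)]| = 301, so the area is 301/2.
The number of boundary lattice points is Σ gcd(|Δx|,|Δy|) = gcd(11,3) + gcd(5,26) + gcd(6,29) = 1+1+1 = 3.
Pick's theorem gives I = A − B/2 + 1 = 301/2 − 3/2 + 1 = 150.

150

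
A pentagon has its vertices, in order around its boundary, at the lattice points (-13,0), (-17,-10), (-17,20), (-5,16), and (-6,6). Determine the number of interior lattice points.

The shoelace formula gives twice the area as |((-13)·(-10) − (-17)·0) + ((-17)·20 − (-17)·(-10)) + ((-17)·16 − (-5)·20) + ((-5)·6 − (-6)·16) + ((-6)·0 − (-13)·6)| = 408, so the area is 204.
Along each edge there are gcd(|Δx|,|Δy|)+1 lattice points, so counting each shared vertex once the boundary has gcd(4,10) + gcd(0,30) + gcd(12,4) + gcd(1,10) + gcd(7,6) = 2+30+4+1+1 = 38.
By Pick's theorem A = I + B/2 − 1, so I = 204 − 38/2 + 1 = 186.

186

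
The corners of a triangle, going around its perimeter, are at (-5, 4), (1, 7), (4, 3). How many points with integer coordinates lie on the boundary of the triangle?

The number of boundary lattice points is Σ gcd(|Δx|,|Δy|) = gcd(6,3) + gcd(3,4) + gcd(9,1) = 3+1+1 = 5.

5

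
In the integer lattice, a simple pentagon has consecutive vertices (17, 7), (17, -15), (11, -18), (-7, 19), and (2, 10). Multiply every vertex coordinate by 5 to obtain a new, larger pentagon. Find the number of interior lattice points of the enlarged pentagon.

8606

By the shoelace formula, twice the signed area is |(17·(-15) − 17·7) + (17·(-18) − 11·(-15)) + (11·19 − (-7)·(-18)) + ((-7)·10 − 2·19) + (2·7 − 17·10)| = 696, so the area is 348.
Along each edge there are gcd(|Δx|,|Δy|)+1 lattice points, so counting each shared vertex once the boundary has gcd(0,22) + gcd(6,3) + gcd(18,37) + gcd(9,9) + gcd(15,3) = 22+3+1+9+3 = 38.
Scaling by 5 multiplies the area by 5² = 25 (so the new area is 8700) and multiplies the boundary lattice-point count by 5, giving 190.
By Pick's theorem, the interior count of the dilated polygon is 8700 − 190/2 + 1 = 8606.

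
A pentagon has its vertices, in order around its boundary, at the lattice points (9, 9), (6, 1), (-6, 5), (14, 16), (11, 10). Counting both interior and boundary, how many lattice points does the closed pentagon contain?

107

The shoelace formula gives twice the area as |[9·1 − 6·9] + [6·5 − (-6)·1] + [(-6)·16 − 14·5] + [14·10 − 11·16] + [11·9 − 9·10]| = 202, so the area is 101.
The number of boundary lattice points is Σ gcd(|Δx|,|Δy|) = gcd(3,8) + gcd(12,4) + gcd(20,11) + gcd(3,6) + gcd(2,1) = 1+4+1+3+1 = 10.
Pick's theorem gives I = A − B/2 + 1 = 101 − 10/2 + 1 = 97, so the closed region contains I + B = 97 + 10 = 107 lattice points.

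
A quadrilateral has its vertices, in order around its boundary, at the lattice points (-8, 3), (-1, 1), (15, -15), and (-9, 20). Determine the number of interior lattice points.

138

By the shoelace formula, twice the signed area is |[(-8)·1 − (-1)·3] + [(-1)·(-15) − 15·1] + [15·20 − (-9)·(-15)] + [(-9)·3 − (-8)·20]| = 293, so the area is 146.5.
Along each edge there are gcd(|Δx|,|Δy|)+1 lattice points, so counting each shared vertex once the boundary has gcd(7,2) + gcd(16,16) + gcd(24,35) + gcd(1,17) = 1+16+1+1 = 19.
Pick's theorem gives I = A − B/2 + 1 = 146.5 − 19/2 + 1 = 138.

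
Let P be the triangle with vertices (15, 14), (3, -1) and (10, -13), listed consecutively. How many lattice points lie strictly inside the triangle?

123

The shoelace formula gives twice the area as |[15·(-1) − 3·14] + [3·(-13) − 10·(-1)] + [10·14 − 15·(-13)]| = 249, so the area is 124.5.
Along each edge there are gcd(|Δx|,|Δy|)+1 lattice points, so counting each shared vertex once the boundary has gcd(12,15) + gcd(7,12) + gcd(5,27) = 3+1+1 = 5.
Pick's theorem gives I = A − B/2 + 1 = 124.5 − 5/2 + 1 = 123.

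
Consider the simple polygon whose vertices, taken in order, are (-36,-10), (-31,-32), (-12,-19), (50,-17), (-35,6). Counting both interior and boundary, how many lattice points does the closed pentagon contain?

By the shoelace formula, twice the signed area is |((-36)·(-32) − (-31)·(-10)) + ((-31)·(-19) − (-12)·(-32)) + ((-12)·(-17) − 50·(-19)) + (50·6 − (-35)·(-17)) + ((-35)·(-10) − (-36)·6)| = 2472, so the area is 1236.
Summing gcd(|Δx|,|Δy|) over the edges gives the boundary count: gcd(5,22) + gcd(19,13) + gcd(62,2) + gcd(85,23) + gcd(1,16) = 1+1+2+1+1 = 6.
Pick's theorem gives I = A − B/2 + 1 = 1236 − 6/2 + 1 = 1234, so the closed region contains I + B = 1234 + 6 = 1240 lattice points.

1240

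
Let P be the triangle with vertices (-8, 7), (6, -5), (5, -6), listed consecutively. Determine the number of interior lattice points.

6

Using the shoelace formula, 2A = |[(-8)·(-5) − 6·7] + [6·(-6) − 5·(-5)] + [5·7 − (-8)·(-6)]| = 26, so the area is 13.
Along each edge there are gcd(|Δx|,|Δy|)+1 lattice points, so counting each shared vertex once the boundary has gcd(14,12) + gcd(1,1) + gcd(13,13) = 2+1+13 = 16.
Pick's theorem gives I = A − B/2 + 1 = 13 − 16/2 + 1 = 6.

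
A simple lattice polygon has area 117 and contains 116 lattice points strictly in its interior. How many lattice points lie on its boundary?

4

Pick's theorem gives A = I + B/2 − 1, so B = 2(A − I + 1) = 2(117 − 116 + 1) = 4.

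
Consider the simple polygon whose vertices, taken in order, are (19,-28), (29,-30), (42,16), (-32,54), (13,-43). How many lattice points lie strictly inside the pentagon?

Using the shoelace formula, 2A = |(19·(-30) − 29·(-28)) + (29·16 − 42·(-30)) + (42·54 − (-32)·16) + ((-32)·(-43) − 13·54) + (13·(-28) − 19·(-43))| = 5873, so the area is 5873/2.
Along each edge there are gcd(|Δx|,|Δy|)+1 lattice points, so counting each shared vertex once the boundary has gcd(10,2) + gcd(13,46) + gcd(74,38) + gcd(45,97) + gcd(6,15) = 2+1+2+1+3 = 9.
By Pick's theorem A = I + B/2 − 1, so I = 5873/2 − 9/2 + 1 = 2933.

2933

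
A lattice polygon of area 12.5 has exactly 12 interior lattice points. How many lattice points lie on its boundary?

3

Pick's theorem gives A = I + B/2 − 1, so B = 2(A − I + 1) = 2(12.5 − 12 + 1) = 3.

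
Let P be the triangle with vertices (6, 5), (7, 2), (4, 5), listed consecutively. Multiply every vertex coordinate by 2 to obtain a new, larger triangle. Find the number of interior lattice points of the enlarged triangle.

Using the shoelace formula, 2A = |[6·2 − 7·5] + [7·5 − 4·2] + [4·5 − 6·5]| = 6, so the area is 3.
The number of boundary lattice points is Σ gcd(|Δx|,|Δy|) = gcd(1,3) + gcd(3,3) + gcd(2,0) = 1+3+2 = 6.
Scaling by 2 multiplies the area by 2² = 4 (so the new area is 12) and multiplies the boundary lattice-point count by 2, giving 12.
By Pick's theorem, the interior count of the dilated polygon is 12 − 12/2 + 1 = 7.

7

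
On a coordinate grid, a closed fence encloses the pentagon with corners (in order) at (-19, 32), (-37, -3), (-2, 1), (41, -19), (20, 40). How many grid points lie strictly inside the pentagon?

2306

The shoelace formula gives twice the area as |((-19)·(-3) − (-37)·32) + ((-37)·1 − (-2)·(-3)) + ((-2)·(-19) − 41·1) + (41·40 − 20·(-19)) + (20·32 − (-19)·40)| = 4615, so the area is 4615/2.
The number of boundary lattice points is Σ gcd(|Δx|,|Δy|) = gcd(18,35) + gcd(35,4) + gcd(43,20) + gcd(21,59) + gcd(39,8) = 1+1+1+1+1 = 5.
By Pick's theorem A = I + B/2 − 1, so I = 4615/2 − 5/2 + 1 = 2306.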